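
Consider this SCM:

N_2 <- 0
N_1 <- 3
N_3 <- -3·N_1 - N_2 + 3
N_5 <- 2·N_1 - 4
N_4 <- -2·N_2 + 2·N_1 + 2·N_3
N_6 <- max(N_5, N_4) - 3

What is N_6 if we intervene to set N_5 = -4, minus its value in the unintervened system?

The intervention breaks the incoming arrows to N_5: N_5 <- 2·N_1 - 4 no longer applies, and N_5 = -4.
N_3 = -3·N_1 - N_2 + 3  [with N_1=3, N_2=0]  = -6
N_4 = -2·N_2 + 2·N_1 + 2·N_3  [with N_2=0, N_1=3, N_3=-6]  = -6
N_6 = max(N_5, N_4) - 3  [with N_5=-4, N_4=-6]  = -7
Without intervention: N_3 = -3·N_1 - N_2 + 3  [with N_1=3, N_2=0]  = -6; N_4 = -2·N_2 + 2·N_1 + 2·N_3  [with N_2=0, N_1=3, N_3=-6]  = -6; N_5 = 2·N_1 - 4  [with N_1=3]  = 2; N_6 = max(N_5, N_4) - 3  [with N_5=2, N_4=-6]  = -1.
Change = -7 − (-1) = -6.

-6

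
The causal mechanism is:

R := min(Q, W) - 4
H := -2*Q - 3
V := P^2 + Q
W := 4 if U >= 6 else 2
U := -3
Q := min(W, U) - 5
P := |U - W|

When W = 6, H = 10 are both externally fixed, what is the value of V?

Setting W = 6, H = 10 by intervention discards those variables' equations.
P = |U - W|  [with U=-3, W=6]  = 9
Q = min(W, U) - 5  [with W=6, U=-3]  = -8
V = P^2 + Q  [with P=9, Q=-8]  = 73

73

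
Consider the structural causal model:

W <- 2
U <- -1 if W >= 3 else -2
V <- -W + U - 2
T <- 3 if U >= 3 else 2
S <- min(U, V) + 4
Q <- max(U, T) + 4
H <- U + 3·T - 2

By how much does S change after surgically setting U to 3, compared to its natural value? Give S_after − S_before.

do(U=3) replaces the equation U <- -1 if W >= 3 else -2 with the constant U = 3.
V = -W + U - 2  [with W=2, U=3]  = -1
S = min(U, V) + 4  [with U=3, V=-1]  = 3
Without intervention: U = -1 if W >= 3 else -2  [with W=2]  = -2; V = -W + U - 2  [with W=2, U=-2]  = -6; S = min(U, V) + 4  [with U=-2, V=-6]  = -2.
Change = 3 − (-2) = 5.

5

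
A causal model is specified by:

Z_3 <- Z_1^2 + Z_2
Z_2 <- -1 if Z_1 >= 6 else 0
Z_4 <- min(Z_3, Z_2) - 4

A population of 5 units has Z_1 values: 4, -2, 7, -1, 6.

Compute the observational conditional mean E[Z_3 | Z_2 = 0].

Observing Z_2=0 restricts to units where Z_2's equation naturally yields 0: Z_1 ∈ {4, -2, -1}. In that subpopulation Z_3 = 16, 4, 1, mean 7.

7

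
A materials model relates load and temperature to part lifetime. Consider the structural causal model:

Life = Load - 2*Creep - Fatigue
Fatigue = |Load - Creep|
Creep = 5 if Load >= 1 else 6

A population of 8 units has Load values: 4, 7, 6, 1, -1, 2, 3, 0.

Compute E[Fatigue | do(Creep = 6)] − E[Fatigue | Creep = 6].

-3

The intervention sets Creep=6 in all 8 units regardless of Load. Recomputing Fatigue per unit gives 2, 1, 0, 5, 7, 4, 3, 6; average 3.5.
E[Fatigue|Creep=6] averages over only the 2 units with Creep=6 (Load = -1, 0): Fatigue = 7, 6, mean 6.5.
Difference = 3.5 − 6.5 = -3.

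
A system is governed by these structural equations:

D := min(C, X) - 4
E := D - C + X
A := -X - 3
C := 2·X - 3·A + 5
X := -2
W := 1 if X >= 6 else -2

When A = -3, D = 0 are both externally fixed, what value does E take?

Setting A = -3, D = 0 by intervention discards those variables' equations.
C = 2·X - 3·A + 5  [with X=-2, A=-3]  = 10
E = D - C + X  [with D=0, C=10, X=-2]  = -12

-12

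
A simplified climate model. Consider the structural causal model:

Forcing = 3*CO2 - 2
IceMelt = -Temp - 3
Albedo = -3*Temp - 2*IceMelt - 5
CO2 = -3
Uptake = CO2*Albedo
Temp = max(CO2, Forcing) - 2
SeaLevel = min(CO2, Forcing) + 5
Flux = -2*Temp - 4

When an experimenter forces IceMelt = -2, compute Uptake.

do(IceMelt=-2) replaces the equation IceMelt = -Temp - 3 with the constant IceMelt = -2.
Forcing = 3*CO2 - 2  [with CO2=-3]  = -11
Temp = max(CO2, Forcing) - 2  [with CO2=-3, Forcing=-11]  = -5
Albedo = -3*Temp - 2*IceMelt - 5  [with Temp=-5, IceMelt=-2]  = 14
Uptake = CO2*Albedo  [with CO2=-3, Albedo=14]  = -42

-42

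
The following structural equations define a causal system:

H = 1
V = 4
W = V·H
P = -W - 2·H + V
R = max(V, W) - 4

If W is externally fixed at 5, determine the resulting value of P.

-3

The intervention breaks the incoming arrows to W: W = V·H no longer applies, and W = 5.
P = -W - 2·H + V  [with W=5, H=1, V=4]  = -3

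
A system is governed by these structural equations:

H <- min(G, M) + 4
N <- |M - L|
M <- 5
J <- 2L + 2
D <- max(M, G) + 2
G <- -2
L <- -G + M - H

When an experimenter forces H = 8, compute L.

do(H=8) replaces the equation H <- min(G, M) + 4 with the constant H = 8.
L = -G + M - H  [with G=-2, M=5, H=8]  = -1

-1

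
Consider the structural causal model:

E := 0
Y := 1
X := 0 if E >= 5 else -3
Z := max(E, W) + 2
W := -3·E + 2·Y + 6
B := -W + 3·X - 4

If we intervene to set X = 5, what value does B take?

3

The intervention breaks the incoming arrows to X: X := 0 if E >= 5 else -3 no longer applies, and X = 5.
W = -3·E + 2·Y + 6  [with E=0, Y=1]  = 8
B = -W + 3·X - 4  [with W=8, X=5]  = 3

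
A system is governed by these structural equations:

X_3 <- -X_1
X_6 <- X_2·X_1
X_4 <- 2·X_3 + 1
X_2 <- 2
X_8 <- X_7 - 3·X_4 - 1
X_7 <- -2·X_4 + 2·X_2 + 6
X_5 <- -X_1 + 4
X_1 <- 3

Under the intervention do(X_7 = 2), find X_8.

16

do(X_7=2) replaces the equation X_7 <- -2·X_4 + 2·X_2 + 6 with the constant X_7 = 2.
X_3 = -X_1  [with X_1=3]  = -3
X_4 = 2·X_3 + 1  [with X_3=-3]  = -5
X_8 = X_7 - 3·X_4 - 1  [with X_7=2, X_4=-5]  = 16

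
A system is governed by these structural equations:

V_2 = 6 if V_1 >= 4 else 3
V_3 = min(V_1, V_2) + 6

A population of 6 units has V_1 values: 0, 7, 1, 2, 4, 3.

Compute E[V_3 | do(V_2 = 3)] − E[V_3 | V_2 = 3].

The intervention sets V_2=3 in all 6 units regardless of V_1. Recomputing V_3 per unit gives 6, 9, 7, 8, 9, 9; average 8.
Conditioning on V_2=3 selects the 4 unit(s) with V_1 ∈ {0, 1, 2, 3}. Their V_3 values: 6, 7, 8, 9. Mean = 7.5.
Difference = 8 − 7.5 = 0.5.

0.5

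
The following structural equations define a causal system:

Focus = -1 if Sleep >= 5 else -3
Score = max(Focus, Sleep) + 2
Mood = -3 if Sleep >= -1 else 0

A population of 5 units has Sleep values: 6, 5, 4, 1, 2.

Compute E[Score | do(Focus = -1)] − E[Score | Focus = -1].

-1.9

do(Focus=-1) breaks Focus's dependence on Sleep. With Focus=-1 fixed, Score across the units is 8, 7, 6, 3, 4, mean 5.6.
Conditioning on Focus=-1 selects the 2 unit(s) with Sleep ∈ {6, 5}. Their Score values: 8, 7. Mean = 7.5.
Difference = 5.6 − 7.5 = -1.9.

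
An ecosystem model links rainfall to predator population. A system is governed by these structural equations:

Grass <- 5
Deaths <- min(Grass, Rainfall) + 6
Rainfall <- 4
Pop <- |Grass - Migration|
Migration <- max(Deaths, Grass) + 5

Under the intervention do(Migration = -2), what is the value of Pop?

7

Intervening sets Migration = -2 and removes its equation (Migration <- max(Deaths, Grass) + 5).
Pop = |Grass - Migration|  [with Grass=5, Migration=-2]  = 7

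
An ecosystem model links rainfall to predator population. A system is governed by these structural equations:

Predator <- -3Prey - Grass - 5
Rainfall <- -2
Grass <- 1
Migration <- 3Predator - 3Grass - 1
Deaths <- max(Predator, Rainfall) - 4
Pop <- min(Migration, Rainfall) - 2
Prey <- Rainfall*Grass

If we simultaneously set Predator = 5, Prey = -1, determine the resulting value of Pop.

The joint intervention fixes Predator = 5, Prey = -1, removing each variable's own equation.
Migration = 3Predator - 3Grass - 1  [with Predator=5, Grass=1]  = 11
Pop = min(Migration, Rainfall) - 2  [with Migration=11, Rainfall=-2]  = -4

-4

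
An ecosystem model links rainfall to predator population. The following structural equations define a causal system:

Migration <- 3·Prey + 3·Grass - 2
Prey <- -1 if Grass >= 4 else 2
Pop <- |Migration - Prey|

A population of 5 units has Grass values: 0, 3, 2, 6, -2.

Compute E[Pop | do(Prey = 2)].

do(Prey=2) breaks Prey's dependence on Grass. With Prey=2 fixed, Pop across the units is 2, 11, 8, 20, 4, mean 9.

9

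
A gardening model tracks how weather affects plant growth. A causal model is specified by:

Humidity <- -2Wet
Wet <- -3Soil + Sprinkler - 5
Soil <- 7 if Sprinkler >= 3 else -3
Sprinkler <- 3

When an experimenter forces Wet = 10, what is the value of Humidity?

The intervention breaks the incoming arrows to Wet: Wet <- -3Soil + Sprinkler - 5 no longer applies, and Wet = 10.
Humidity = -2Wet  [with Wet=10]  = -20

-20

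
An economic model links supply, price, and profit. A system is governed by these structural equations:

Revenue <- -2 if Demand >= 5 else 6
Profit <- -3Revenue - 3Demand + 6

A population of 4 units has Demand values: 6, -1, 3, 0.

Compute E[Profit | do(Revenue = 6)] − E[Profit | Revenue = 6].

Every unit gets Revenue=6 under the intervention. Profit values become -30, -9, -21, -12; E[Profit|do(Revenue=6)] = -18.
Conditioning on Revenue=6 selects the 3 unit(s) with Demand ∈ {-1, 3, 0}. Their Profit values: -9, -21, -12. Mean = -14.
Difference = -18 − (-14) = -4.

-4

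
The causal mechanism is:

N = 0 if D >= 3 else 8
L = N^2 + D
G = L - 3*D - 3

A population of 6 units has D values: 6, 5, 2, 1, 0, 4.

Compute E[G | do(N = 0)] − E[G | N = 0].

4

Every unit gets N=0 under the intervention. G values become -15, -13, -7, -5, -3, -11; E[G|do(N=0)] = -9.
E[G|N=0] averages over only the 3 units with N=0 (D = 6, 5, 4): G = -15, -13, -11, mean -13.
Difference = -9 − (-13) = 4.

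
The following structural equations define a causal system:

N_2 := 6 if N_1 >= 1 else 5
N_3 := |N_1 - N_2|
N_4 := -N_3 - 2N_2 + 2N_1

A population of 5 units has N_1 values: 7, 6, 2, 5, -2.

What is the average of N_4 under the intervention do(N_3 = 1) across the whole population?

Every unit gets N_3=1 under the intervention. N_4 values become 1, -1, -9, -3, -15; E[N_4|do(N_3=1)] = -5.4.

-5.4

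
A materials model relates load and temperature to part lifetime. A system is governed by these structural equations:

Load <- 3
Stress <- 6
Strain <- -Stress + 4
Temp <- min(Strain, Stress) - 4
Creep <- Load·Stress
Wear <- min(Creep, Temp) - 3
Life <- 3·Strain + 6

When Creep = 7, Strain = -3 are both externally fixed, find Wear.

The joint intervention fixes Creep = 7, Strain = -3, removing each variable's own equation.
Temp = min(Strain, Stress) - 4  [with Strain=-3, Stress=6]  = -7
Wear = min(Creep, Temp) - 3  [with Creep=7, Temp=-7]  = -10

-10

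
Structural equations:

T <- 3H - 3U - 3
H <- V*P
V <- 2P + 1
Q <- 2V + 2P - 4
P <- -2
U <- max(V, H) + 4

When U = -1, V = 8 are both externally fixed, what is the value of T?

-48

The joint intervention fixes U = -1, V = 8, removing each variable's own equation.
H = V*P  [with V=8, P=-2]  = -16
T = 3H - 3U - 3  [with H=-16, U=-1]  = -48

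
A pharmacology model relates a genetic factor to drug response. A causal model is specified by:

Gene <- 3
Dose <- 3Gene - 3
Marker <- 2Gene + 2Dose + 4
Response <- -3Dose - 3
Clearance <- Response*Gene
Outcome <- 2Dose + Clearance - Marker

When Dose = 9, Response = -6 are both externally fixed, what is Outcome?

-28

The joint intervention fixes Dose = 9, Response = -6, removing each variable's own equation.
Marker = 2Gene + 2Dose + 4  [with Gene=3, Dose=9]  = 28
Clearance = Response*Gene  [with Response=-6, Gene=3]  = -18
Outcome = 2Dose + Clearance - Marker  [with Dose=9, Clearance=-18, Marker=28]  = -28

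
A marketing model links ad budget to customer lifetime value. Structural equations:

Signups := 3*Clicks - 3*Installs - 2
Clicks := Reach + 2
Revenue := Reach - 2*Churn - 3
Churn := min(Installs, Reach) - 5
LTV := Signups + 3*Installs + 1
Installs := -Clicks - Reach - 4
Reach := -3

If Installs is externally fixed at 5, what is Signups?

-20

The intervention breaks the incoming arrows to Installs: Installs := -Clicks - Reach - 4 no longer applies, and Installs = 5.
Clicks = Reach + 2  [with Reach=-3]  = -1
Signups = 3*Clicks - 3*Installs - 2  [with Clicks=-1, Installs=5]  = -20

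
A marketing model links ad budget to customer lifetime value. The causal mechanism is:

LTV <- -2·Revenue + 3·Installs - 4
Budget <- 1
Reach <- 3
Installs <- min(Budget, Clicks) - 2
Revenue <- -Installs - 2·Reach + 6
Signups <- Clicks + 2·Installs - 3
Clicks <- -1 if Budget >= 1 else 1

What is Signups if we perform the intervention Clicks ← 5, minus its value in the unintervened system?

do(Clicks=5) replaces the equation Clicks <- -1 if Budget >= 1 else 1 with the constant Clicks = 5.
Installs = min(Budget, Clicks) - 2  [with Budget=1, Clicks=5]  = -1
Signups = Clicks + 2·Installs - 3  [with Clicks=5, Installs=-1]  = 0
Without intervention: Clicks = -1 if Budget >= 1 else 1  [with Budget=1]  = -1; Installs = min(Budget, Clicks) - 2  [with Budget=1, Clicks=-1]  = -3; Signups = Clicks + 2·Installs - 3  [with Clicks=-1, Installs=-3]  = -10.
Change = 0 − (-10) = 10.

10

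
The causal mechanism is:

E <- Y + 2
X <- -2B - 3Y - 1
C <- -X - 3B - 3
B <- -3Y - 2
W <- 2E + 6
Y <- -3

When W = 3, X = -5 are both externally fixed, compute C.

-19

Under do(W = 3, X = -5), each intervened variable's structural equation is replaced by its fixed value.
B = -3Y - 2  [with Y=-3]  = 7
C = -X - 3B - 3  [with X=-5, B=7]  = -19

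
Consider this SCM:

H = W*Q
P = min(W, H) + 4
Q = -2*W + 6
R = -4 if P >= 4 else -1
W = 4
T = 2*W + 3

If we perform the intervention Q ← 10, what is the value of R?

-4

Under do(Q=10), the mechanism Q = -2*W + 6 is discarded; Q is fixed at 10.
H = W*Q  [with W=4, Q=10]  = 40
P = min(W, H) + 4  [with W=4, H=40]  = 8
R = -4 if P >= 4 else -1  [with P=8]  = -4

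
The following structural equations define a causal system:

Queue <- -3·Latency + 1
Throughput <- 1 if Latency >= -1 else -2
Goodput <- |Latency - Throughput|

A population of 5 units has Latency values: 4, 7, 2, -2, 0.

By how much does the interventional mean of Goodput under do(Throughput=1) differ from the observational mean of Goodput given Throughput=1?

0.05

The intervention sets Throughput=1 in all 5 units regardless of Latency. Recomputing Goodput per unit gives 3, 6, 1, 3, 1; average 2.8.
Conditioning on Throughput=1 selects the 4 unit(s) with Latency ∈ {4, 7, 2, 0}. Their Goodput values: 3, 6, 1, 1. Mean = 2.75.
Difference = 2.8 − 2.75 = 0.05.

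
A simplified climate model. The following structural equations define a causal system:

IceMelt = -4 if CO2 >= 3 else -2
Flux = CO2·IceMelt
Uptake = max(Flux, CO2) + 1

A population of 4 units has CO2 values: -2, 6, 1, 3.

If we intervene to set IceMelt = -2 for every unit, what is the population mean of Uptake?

4.5

do(IceMelt=-2) breaks IceMelt's dependence on CO2. With IceMelt=-2 fixed, Uptake across the units is 5, 7, 2, 4, mean 4.5.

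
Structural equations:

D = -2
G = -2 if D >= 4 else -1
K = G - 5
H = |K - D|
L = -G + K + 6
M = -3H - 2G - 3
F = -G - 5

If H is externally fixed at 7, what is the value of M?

Under do(H=7), the mechanism H = |K - D| is discarded; H is fixed at 7.
G = -2 if D >= 4 else -1  [with D=-2]  = -1
M = -3H - 2G - 3  [with H=7, G=-1]  = -22

-22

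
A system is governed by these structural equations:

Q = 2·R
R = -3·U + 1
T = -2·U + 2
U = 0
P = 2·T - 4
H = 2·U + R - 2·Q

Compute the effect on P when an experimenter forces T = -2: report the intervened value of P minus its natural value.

Under do(T=-2), the mechanism T = -2·U + 2 is discarded; T is fixed at -2.
P = 2·T - 4  [with T=-2]  = -8
Without intervention: T = -2·U + 2  [with U=0]  = 2; P = 2·T - 4  [with T=2]  = 0.
Change = -8 − 0 = -8.

-8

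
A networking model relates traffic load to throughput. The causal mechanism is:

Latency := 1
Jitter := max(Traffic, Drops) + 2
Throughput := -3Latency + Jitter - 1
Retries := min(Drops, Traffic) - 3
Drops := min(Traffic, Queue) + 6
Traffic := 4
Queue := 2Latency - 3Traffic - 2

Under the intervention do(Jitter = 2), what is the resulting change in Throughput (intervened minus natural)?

-4

Intervening sets Jitter = 2 and removes its equation (Jitter := max(Traffic, Drops) + 2).
Throughput = -3Latency + Jitter - 1  [with Latency=1, Jitter=2]  = -2
Without intervention: Queue = 2Latency - 3Traffic - 2  [with Latency=1, Traffic=4]  = -12; Drops = min(Traffic, Queue) + 6  [with Traffic=4, Queue=-12]  = -6; Jitter = max(Traffic, Drops) + 2  [with Traffic=4, Drops=-6]  = 6; Throughput = -3Latency + Jitter - 1  [with Latency=1, Jitter=6]  = 2.
Change = -2 − 2 = -4.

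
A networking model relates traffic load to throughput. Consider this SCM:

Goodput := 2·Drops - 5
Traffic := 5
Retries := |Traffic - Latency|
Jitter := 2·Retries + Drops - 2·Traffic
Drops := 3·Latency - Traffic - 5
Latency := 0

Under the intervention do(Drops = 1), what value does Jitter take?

do(Drops=1) replaces the equation Drops := 3·Latency - Traffic - 5 with the constant Drops = 1.
Retries = |Traffic - Latency|  [with Traffic=5, Latency=0]  = 5
Jitter = 2·Retries + Drops - 2·Traffic  [with Retries=5, Drops=1, Traffic=5]  = 1

1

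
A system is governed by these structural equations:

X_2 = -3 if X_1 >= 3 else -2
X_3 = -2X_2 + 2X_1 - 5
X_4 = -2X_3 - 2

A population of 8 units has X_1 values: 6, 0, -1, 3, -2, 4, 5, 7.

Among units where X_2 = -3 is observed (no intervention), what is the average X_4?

Observing X_2=-3 restricts to units where X_2's equation naturally yields -3: X_1 ∈ {6, 3, 4, 5, 7}. In that subpopulation X_4 = -28, -16, -20, -24, -32, mean -24.

-24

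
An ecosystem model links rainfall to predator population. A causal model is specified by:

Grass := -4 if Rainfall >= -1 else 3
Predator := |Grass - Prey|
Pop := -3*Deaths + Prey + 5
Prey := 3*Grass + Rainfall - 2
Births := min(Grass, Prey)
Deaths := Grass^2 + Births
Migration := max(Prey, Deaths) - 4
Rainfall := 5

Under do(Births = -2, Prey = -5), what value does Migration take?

10

The joint intervention fixes Births = -2, Prey = -5, removing each variable's own equation.
Grass = -4 if Rainfall >= -1 else 3  [with Rainfall=5]  = -4
Deaths = Grass^2 + Births  [with Grass=-4, Births=-2]  = 14
Migration = max(Prey, Deaths) - 4  [with Prey=-5, Deaths=14]  = 10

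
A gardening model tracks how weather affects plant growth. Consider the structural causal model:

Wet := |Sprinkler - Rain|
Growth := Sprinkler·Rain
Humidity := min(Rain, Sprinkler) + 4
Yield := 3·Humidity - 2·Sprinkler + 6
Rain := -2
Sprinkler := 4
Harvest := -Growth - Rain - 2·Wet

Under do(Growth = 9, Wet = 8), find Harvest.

The joint intervention fixes Growth = 9, Wet = 8, removing each variable's own equation.
Harvest = -Growth - Rain - 2·Wet  [with Growth=9, Rain=-2, Wet=8]  = -23

-23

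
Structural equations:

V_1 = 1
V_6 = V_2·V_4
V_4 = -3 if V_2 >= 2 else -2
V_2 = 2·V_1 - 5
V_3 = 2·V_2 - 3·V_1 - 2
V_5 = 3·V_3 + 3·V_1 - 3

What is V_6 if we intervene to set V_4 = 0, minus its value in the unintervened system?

Under do(V_4=0), the mechanism V_4 = -3 if V_2 >= 2 else -2 is discarded; V_4 is fixed at 0.
V_2 = 2·V_1 - 5  [with V_1=1]  = -3
V_6 = V_2·V_4  [with V_2=-3, V_4=0]  = 0
Without intervention: V_2 = 2·V_1 - 5  [with V_1=1]  = -3; V_4 = -3 if V_2 >= 2 else -2  [with V_2=-3]  = -2; V_6 = V_2·V_4  [with V_2=-3, V_4=-2]  = 6.
Change = 0 − 6 = -6.

-6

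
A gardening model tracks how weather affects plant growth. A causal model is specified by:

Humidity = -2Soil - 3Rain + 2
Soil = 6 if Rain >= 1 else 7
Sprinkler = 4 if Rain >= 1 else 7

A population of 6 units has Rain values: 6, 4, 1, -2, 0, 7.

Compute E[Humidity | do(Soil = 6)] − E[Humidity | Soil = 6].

5.5

Every unit gets Soil=6 under the intervention. Humidity values become -28, -22, -13, -4, -10, -31; E[Humidity|do(Soil=6)] = -18.
E[Humidity|Soil=6] averages over only the 4 units with Soil=6 (Rain = 6, 4, 1, 7): Humidity = -28, -22, -13, -31, mean -23.5.
Difference = -18 − (-23.5) = 5.5.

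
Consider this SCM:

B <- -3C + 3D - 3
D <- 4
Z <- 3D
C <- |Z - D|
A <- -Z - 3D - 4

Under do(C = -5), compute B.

24

do(C=-5) replaces the equation C <- |Z - D| with the constant C = -5.
B = -3C + 3D - 3  [with C=-5, D=4]  = 24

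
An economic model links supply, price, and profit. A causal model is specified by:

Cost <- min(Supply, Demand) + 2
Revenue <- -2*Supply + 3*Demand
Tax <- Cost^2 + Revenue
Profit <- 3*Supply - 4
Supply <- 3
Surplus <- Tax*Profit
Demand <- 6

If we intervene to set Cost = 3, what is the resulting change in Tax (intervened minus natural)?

do(Cost=3) replaces the equation Cost <- min(Supply, Demand) + 2 with the constant Cost = 3.
Revenue = -2*Supply + 3*Demand  [with Supply=3, Demand=6]  = 12
Tax = Cost^2 + Revenue  [with Cost=3, Revenue=12]  = 21
Without intervention: Cost = min(Supply, Demand) + 2  [with Supply=3, Demand=6]  = 5; Revenue = -2*Supply + 3*Demand  [with Supply=3, Demand=6]  = 12; Tax = Cost^2 + Revenue  [with Cost=5, Revenue=12]  = 37.
Change = 21 − 37 = -16.

-16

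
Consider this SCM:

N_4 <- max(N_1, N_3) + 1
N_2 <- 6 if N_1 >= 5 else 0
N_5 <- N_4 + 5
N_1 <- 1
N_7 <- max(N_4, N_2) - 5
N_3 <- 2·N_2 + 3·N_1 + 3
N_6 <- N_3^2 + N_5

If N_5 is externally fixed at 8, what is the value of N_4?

The intervention breaks the incoming arrows to N_5: N_5 <- N_4 + 5 no longer applies, and N_5 = 8.
Since N_4 is not a descendant of the intervened variable, it is unaffected.
N_2 = 6 if N_1 >= 5 else 0  [with N_1=1]  = 0
N_3 = 2·N_2 + 3·N_1 + 3  [with N_2=0, N_1=1]  = 6
N_4 = max(N_1, N_3) + 1  [with N_1=1, N_3=6]  = 7

7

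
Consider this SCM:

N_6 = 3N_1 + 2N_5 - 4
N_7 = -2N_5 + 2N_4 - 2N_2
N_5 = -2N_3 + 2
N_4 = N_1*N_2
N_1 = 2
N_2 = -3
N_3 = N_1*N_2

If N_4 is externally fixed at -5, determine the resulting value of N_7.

-32

The intervention breaks the incoming arrows to N_4: N_4 = N_1*N_2 no longer applies, and N_4 = -5.
N_3 = N_1*N_2  [with N_1=2, N_2=-3]  = -6
N_5 = -2N_3 + 2  [with N_3=-6]  = 14
N_7 = -2N_5 + 2N_4 - 2N_2  [with N_5=14, N_4=-5, N_2=-3]  = -32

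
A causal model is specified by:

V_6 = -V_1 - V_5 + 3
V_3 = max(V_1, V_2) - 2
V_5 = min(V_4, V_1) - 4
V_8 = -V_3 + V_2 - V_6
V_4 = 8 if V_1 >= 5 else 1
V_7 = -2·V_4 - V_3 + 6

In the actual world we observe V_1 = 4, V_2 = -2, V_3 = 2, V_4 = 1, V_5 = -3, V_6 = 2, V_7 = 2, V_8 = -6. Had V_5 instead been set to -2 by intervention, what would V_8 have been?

-5

do(V_5=-2) replaces the equation V_5 = min(V_4, V_1) - 4 with the constant V_5 = -2.
V_3 = max(V_1, V_2) - 2  [with V_1=4, V_2=-2]  = 2
V_6 = -V_1 - V_5 + 3  [with V_1=4, V_5=-2]  = 1
V_8 = -V_3 + V_2 - V_6  [with V_3=2, V_2=-2, V_6=1]  = -5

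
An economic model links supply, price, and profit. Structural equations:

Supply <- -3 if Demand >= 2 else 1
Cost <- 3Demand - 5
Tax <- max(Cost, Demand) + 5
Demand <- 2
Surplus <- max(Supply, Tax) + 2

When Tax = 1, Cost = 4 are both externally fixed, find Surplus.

The joint intervention fixes Tax = 1, Cost = 4, removing each variable's own equation.
Supply = -3 if Demand >= 2 else 1  [with Demand=2]  = -3
Surplus = max(Supply, Tax) + 2  [with Supply=-3, Tax=1]  = 3

3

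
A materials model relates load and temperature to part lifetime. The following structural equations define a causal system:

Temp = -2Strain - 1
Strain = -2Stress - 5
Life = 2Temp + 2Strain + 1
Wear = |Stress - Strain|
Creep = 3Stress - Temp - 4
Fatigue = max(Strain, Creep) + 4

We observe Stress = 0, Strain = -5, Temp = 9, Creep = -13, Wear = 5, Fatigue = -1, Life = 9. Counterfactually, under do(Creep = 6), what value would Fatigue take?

Under do(Creep=6), the mechanism Creep = 3Stress - Temp - 4 is discarded; Creep is fixed at 6.
Strain = -2Stress - 5  [with Stress=0]  = -5
Fatigue = max(Strain, Creep) + 4  [with Strain=-5, Creep=6]  = 10

10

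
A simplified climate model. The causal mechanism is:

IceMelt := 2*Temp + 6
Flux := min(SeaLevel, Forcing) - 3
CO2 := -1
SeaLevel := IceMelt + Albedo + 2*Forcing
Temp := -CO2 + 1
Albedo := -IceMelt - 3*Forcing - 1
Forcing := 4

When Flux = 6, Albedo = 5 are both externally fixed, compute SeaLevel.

23

Setting Flux = 6, Albedo = 5 by intervention discards those variables' equations.
Temp = -CO2 + 1  [with CO2=-1]  = 2
IceMelt = 2*Temp + 6  [with Temp=2]  = 10
SeaLevel = IceMelt + Albedo + 2*Forcing  [with IceMelt=10, Albedo=5, Forcing=4]  = 23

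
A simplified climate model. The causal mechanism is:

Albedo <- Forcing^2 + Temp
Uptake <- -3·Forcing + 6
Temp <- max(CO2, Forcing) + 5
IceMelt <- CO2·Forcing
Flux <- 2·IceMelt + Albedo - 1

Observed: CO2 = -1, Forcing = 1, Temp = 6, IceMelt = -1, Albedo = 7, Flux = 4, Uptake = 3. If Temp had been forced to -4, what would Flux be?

-6

The intervention breaks the incoming arrows to Temp: Temp <- max(CO2, Forcing) + 5 no longer applies, and Temp = -4.
IceMelt = CO2·Forcing  [with CO2=-1, Forcing=1]  = -1
Albedo = Forcing^2 + Temp  [with Forcing=1, Temp=-4]  = -3
Flux = 2·IceMelt + Albedo - 1  [with IceMelt=-1, Albedo=-3]  = -6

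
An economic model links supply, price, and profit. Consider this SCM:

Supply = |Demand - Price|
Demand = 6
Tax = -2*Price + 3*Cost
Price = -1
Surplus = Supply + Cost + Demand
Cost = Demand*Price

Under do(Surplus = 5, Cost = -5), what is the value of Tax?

-13

Setting Surplus = 5, Cost = -5 by intervention discards those variables' equations.
Tax = -2*Price + 3*Cost  [with Price=-1, Cost=-5]  = -13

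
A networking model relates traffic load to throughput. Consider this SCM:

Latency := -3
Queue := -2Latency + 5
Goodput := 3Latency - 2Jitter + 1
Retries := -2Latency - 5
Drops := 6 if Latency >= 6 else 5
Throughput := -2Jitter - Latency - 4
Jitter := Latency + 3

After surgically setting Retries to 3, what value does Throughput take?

-1

Under do(Retries=3), the mechanism Retries := -2Latency - 5 is discarded; Retries is fixed at 3.
Since Throughput is not a descendant of the intervened variable, it is unaffected.
Jitter = Latency + 3  [with Latency=-3]  = 0
Throughput = -2Jitter - Latency - 4  [with Jitter=0, Latency=-3]  = -1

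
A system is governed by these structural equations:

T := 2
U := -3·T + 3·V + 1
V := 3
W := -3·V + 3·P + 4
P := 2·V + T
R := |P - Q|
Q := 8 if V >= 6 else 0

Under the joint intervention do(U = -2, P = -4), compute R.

The joint intervention fixes U = -2, P = -4, removing each variable's own equation.
Q = 8 if V >= 6 else 0  [with V=3]  = 0
R = |P - Q|  [with P=-4, Q=0]  = 4

4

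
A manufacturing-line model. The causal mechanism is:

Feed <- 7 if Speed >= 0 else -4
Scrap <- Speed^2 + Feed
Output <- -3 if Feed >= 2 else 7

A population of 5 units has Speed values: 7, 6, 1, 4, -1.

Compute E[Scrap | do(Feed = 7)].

do(Feed=7) breaks Feed's dependence on Speed. With Feed=7 fixed, Scrap across the units is 56, 43, 8, 23, 8, mean 27.6.

27.6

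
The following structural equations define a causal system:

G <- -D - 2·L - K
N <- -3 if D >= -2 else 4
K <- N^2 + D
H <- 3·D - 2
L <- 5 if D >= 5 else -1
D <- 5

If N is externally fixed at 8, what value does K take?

The intervention breaks the incoming arrows to N: N <- -3 if D >= -2 else 4 no longer applies, and N = 8.
K = N^2 + D  [with N=8, D=5]  = 69

69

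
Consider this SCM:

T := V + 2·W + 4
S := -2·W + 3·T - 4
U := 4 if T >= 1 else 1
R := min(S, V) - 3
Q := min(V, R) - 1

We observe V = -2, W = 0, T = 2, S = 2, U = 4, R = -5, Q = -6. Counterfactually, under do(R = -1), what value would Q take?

Intervening sets R = -1 and removes its equation (R := min(S, V) - 3).
Q = min(V, R) - 1  [with V=-2, R=-1]  = -3

-3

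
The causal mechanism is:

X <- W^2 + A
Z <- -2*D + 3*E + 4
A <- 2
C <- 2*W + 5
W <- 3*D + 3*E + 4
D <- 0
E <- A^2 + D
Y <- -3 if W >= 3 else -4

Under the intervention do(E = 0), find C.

13

The intervention breaks the incoming arrows to E: E <- A^2 + D no longer applies, and E = 0.
W = 3*D + 3*E + 4  [with D=0, E=0]  = 4
C = 2*W + 5  [with W=4]  = 13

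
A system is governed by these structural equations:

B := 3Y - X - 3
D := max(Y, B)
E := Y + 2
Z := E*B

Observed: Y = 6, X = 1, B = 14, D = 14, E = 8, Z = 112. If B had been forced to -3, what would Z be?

The intervention breaks the incoming arrows to B: B := 3Y - X - 3 no longer applies, and B = -3.
E = Y + 2  [with Y=6]  = 8
Z = E*B  [with E=8, B=-3]  = -24

-24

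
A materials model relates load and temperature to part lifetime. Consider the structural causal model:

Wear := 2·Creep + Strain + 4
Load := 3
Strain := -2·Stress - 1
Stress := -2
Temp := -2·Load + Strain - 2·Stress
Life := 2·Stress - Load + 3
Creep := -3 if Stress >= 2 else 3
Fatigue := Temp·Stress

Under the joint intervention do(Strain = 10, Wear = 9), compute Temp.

8

Setting Strain = 10, Wear = 9 by intervention discards those variables' equations.
Temp = -2·Load + Strain - 2·Stress  [with Load=3, Strain=10, Stress=-2]  = 8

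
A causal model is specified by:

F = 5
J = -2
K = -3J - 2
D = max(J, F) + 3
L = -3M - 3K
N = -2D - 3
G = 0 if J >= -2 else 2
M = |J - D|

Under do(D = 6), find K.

4

The intervention breaks the incoming arrows to D: D = max(J, F) + 3 no longer applies, and D = 6.
No directed path runs from D to K, so K keeps its natural value.
K = -3J - 2  [with J=-2]  = 4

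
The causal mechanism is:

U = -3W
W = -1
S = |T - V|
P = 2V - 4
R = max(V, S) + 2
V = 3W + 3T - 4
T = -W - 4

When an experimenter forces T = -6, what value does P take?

-54

do(T=-6) replaces the equation T = -W - 4 with the constant T = -6.
V = 3W + 3T - 4  [with W=-1, T=-6]  = -25
P = 2V - 4  [with V=-25]  = -54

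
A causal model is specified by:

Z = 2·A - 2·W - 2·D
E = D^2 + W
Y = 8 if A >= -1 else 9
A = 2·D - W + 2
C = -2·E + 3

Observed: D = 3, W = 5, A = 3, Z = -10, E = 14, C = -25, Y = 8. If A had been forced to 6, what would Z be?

-4

The intervention breaks the incoming arrows to A: A = 2·D - W + 2 no longer applies, and A = 6.
Z = 2·A - 2·W - 2·D  [with A=6, W=5, D=3]  = -4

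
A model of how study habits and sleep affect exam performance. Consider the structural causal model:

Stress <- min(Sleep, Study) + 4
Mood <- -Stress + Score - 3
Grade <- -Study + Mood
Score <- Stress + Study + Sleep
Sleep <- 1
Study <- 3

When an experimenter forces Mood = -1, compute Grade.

The intervention breaks the incoming arrows to Mood: Mood <- -Stress + Score - 3 no longer applies, and Mood = -1.
Grade = -Study + Mood  [with Study=3, Mood=-1]  = -4

-4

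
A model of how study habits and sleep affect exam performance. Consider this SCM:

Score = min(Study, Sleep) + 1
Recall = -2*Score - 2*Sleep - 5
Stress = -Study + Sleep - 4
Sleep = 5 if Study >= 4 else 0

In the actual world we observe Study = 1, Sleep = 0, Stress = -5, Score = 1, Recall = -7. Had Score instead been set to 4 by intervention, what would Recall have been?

Intervening sets Score = 4 and removes its equation (Score = min(Study, Sleep) + 1).
Sleep = 5 if Study >= 4 else 0  [with Study=1]  = 0
Recall = -2*Score - 2*Sleep - 5  [with Score=4, Sleep=0]  = -13

-13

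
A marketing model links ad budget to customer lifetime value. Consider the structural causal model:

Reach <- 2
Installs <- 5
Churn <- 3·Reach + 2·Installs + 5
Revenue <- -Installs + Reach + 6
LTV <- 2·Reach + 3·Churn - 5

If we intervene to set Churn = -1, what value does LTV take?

-4

do(Churn=-1) replaces the equation Churn <- 3·Reach + 2·Installs + 5 with the constant Churn = -1.
LTV = 2·Reach + 3·Churn - 5  [with Reach=2, Churn=-1]  = -4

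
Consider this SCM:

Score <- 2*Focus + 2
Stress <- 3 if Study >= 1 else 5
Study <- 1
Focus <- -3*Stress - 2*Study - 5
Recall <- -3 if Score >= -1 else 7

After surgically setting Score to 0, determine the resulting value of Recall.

-3

Intervening sets Score = 0 and removes its equation (Score <- 2*Focus + 2).
Recall = -3 if Score >= -1 else 7  [with Score=0]  = -3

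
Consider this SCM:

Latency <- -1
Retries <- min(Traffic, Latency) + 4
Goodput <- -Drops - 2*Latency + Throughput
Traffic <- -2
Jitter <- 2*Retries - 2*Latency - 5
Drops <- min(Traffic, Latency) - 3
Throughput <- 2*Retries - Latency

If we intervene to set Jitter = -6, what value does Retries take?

2

The intervention breaks the incoming arrows to Jitter: Jitter <- 2*Retries - 2*Latency - 5 no longer applies, and Jitter = -6.
Since Retries is not a descendant of the intervened variable, it is unaffected.
Retries = min(Traffic, Latency) + 4  [with Traffic=-2, Latency=-1]  = 2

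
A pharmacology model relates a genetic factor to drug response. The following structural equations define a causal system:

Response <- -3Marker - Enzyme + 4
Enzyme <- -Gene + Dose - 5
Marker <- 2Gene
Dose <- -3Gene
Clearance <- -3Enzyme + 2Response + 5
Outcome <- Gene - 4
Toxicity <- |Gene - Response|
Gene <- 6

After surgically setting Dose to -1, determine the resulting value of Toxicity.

Under do(Dose=-1), the mechanism Dose <- -3Gene is discarded; Dose is fixed at -1.
Enzyme = -Gene + Dose - 5  [with Gene=6, Dose=-1]  = -12
Marker = 2Gene  [with Gene=6]  = 12
Response = -3Marker - Enzyme + 4  [with Marker=12, Enzyme=-12]  = -20
Toxicity = |Gene - Response|  [with Gene=6, Response=-20]  = 26

26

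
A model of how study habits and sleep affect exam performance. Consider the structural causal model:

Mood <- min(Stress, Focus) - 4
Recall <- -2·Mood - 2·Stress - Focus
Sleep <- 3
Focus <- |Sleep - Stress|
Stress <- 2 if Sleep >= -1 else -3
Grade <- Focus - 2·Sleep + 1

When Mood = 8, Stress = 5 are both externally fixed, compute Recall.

-28

The joint intervention fixes Mood = 8, Stress = 5, removing each variable's own equation.
Focus = |Sleep - Stress|  [with Sleep=3, Stress=5]  = 2
Recall = -2·Mood - 2·Stress - Focus  [with Mood=8, Stress=5, Focus=2]  = -28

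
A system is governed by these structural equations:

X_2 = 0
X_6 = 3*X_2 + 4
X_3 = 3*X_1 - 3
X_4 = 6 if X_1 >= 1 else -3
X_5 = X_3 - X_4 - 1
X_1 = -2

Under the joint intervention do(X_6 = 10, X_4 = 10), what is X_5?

Setting X_6 = 10, X_4 = 10 by intervention discards those variables' equations.
X_3 = 3*X_1 - 3  [with X_1=-2]  = -9
X_5 = X_3 - X_4 - 1  [with X_3=-9, X_4=10]  = -20

-20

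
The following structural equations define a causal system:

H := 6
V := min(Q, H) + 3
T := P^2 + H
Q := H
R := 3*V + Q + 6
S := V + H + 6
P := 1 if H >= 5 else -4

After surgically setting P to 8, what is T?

70

The intervention breaks the incoming arrows to P: P := 1 if H >= 5 else -4 no longer applies, and P = 8.
T = P^2 + H  [with P=8, H=6]  = 70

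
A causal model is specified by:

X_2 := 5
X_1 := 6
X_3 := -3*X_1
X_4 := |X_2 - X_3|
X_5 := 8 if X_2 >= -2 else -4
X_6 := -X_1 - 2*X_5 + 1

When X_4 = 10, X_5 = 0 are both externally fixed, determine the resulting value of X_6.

The joint intervention fixes X_4 = 10, X_5 = 0, removing each variable's own equation.
X_6 = -X_1 - 2*X_5 + 1  [with X_1=6, X_5=0]  = -5

-5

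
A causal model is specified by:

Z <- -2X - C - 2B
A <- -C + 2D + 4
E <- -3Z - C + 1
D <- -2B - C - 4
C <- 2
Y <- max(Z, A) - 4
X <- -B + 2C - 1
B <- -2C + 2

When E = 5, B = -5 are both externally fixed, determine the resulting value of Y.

6

The joint intervention fixes E = 5, B = -5, removing each variable's own equation.
X = -B + 2C - 1  [with B=-5, C=2]  = 8
D = -2B - C - 4  [with B=-5, C=2]  = 4
Z = -2X - C - 2B  [with X=8, C=2, B=-5]  = -8
A = -C + 2D + 4  [with C=2, D=4]  = 10
Y = max(Z, A) - 4  [with Z=-8, A=10]  = 6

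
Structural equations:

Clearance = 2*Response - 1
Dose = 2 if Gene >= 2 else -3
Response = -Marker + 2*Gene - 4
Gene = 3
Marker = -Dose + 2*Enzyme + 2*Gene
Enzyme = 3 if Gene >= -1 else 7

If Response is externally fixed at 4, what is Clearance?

The intervention breaks the incoming arrows to Response: Response = -Marker + 2*Gene - 4 no longer applies, and Response = 4.
Clearance = 2*Response - 1  [with Response=4]  = 7

7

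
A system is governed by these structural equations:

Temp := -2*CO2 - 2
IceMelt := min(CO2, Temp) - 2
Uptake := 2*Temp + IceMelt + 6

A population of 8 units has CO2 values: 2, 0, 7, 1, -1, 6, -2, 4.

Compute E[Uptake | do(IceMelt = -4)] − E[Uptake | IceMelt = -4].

-12.5

The intervention sets IceMelt=-4 in all 8 units regardless of CO2. Recomputing Uptake per unit gives -10, -2, -30, -6, 2, -26, 6, -18; average -10.5.
Conditioning on IceMelt=-4 selects the 2 unit(s) with CO2 ∈ {0, -2}. Their Uptake values: -2, 6. Mean = 2.
Difference = -10.5 − 2 = -12.5.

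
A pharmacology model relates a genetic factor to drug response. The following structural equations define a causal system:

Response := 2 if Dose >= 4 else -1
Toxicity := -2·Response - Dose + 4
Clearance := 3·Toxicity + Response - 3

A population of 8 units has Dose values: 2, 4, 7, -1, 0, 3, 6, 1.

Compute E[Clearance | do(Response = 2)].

-9.25

Every unit gets Response=2 under the intervention. Clearance values become -7, -13, -22, 2, -1, -10, -19, -4; E[Clearance|do(Response=2)] = -9.25.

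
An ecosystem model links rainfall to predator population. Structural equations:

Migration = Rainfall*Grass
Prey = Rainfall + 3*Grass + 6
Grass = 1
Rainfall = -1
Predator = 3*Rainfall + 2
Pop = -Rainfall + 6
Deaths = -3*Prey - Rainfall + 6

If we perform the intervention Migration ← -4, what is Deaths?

-17

do(Migration=-4) replaces the equation Migration = Rainfall*Grass with the constant Migration = -4.
Since Deaths is not a descendant of the intervened variable, it is unaffected.
Prey = Rainfall + 3*Grass + 6  [with Rainfall=-1, Grass=1]  = 8
Deaths = -3*Prey - Rainfall + 6  [with Prey=8, Rainfall=-1]  = -17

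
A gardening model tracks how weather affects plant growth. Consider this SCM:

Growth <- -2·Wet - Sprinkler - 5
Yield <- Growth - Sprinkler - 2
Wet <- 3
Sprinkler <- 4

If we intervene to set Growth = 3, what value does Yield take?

-3

The intervention breaks the incoming arrows to Growth: Growth <- -2·Wet - Sprinkler - 5 no longer applies, and Growth = 3.
Yield = Growth - Sprinkler - 2  [with Growth=3, Sprinkler=4]  = -3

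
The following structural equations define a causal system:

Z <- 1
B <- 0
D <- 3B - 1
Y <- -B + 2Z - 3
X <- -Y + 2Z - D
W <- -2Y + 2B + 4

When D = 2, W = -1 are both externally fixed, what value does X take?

The joint intervention fixes D = 2, W = -1, removing each variable's own equation.
Y = -B + 2Z - 3  [with B=0, Z=1]  = -1
X = -Y + 2Z - D  [with Y=-1, Z=1, D=2]  = 1

1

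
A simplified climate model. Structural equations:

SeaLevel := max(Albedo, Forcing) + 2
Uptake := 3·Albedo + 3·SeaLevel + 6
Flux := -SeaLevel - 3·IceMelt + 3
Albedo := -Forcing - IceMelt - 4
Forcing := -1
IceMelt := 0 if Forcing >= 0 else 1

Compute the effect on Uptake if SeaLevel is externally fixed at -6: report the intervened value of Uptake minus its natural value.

Under do(SeaLevel=-6), the mechanism SeaLevel := max(Albedo, Forcing) + 2 is discarded; SeaLevel is fixed at -6.
IceMelt = 0 if Forcing >= 0 else 1  [with Forcing=-1]  = 1
Albedo = -Forcing - IceMelt - 4  [with Forcing=-1, IceMelt=1]  = -4
Uptake = 3·Albedo + 3·SeaLevel + 6  [with Albedo=-4, SeaLevel=-6]  = -24
Without intervention: IceMelt = 0 if Forcing >= 0 else 1  [with Forcing=-1]  = 1; Albedo = -Forcing - IceMelt - 4  [with Forcing=-1, IceMelt=1]  = -4; SeaLevel = max(Albedo, Forcing) + 2  [with Albedo=-4, Forcing=-1]  = 1; Uptake = 3·Albedo + 3·SeaLevel + 6  [with Albedo=-4, SeaLevel=1]  = -3.
Change = -24 − (-3) = -21.

-21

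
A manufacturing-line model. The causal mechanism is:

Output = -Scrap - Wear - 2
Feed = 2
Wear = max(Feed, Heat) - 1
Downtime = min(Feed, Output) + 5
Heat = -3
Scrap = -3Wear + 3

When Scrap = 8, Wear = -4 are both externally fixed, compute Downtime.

The joint intervention fixes Scrap = 8, Wear = -4, removing each variable's own equation.
Output = -Scrap - Wear - 2  [with Scrap=8, Wear=-4]  = -6
Downtime = min(Feed, Output) + 5  [with Feed=2, Output=-6]  = -1

-1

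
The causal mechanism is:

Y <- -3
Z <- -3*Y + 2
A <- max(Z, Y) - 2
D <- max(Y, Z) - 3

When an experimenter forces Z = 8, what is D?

5

Under do(Z=8), the mechanism Z <- -3*Y + 2 is discarded; Z is fixed at 8.
D = max(Y, Z) - 3  [with Y=-3, Z=8]  = 5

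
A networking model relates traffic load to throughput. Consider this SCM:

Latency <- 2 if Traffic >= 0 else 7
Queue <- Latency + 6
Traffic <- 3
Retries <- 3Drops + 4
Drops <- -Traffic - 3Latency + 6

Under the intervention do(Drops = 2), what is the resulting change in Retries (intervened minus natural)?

Intervening sets Drops = 2 and removes its equation (Drops <- -Traffic - 3Latency + 6).
Retries = 3Drops + 4  [with Drops=2]  = 10
Without intervention: Latency = 2 if Traffic >= 0 else 7  [with Traffic=3]  = 2; Drops = -Traffic - 3Latency + 6  [with Traffic=3, Latency=2]  = -3; Retries = 3Drops + 4  [with Drops=-3]  = -5.
Change = 10 − (-5) = 15.

15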